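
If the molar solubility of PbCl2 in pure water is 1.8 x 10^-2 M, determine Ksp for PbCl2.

PbCl2(s) ⇌ Pb^2+(aq) + 2 Cl^-(aq)
With molar solubility s: [Pb^2+] = s, [Cl^-] = 2s.
Ksp = [Pb^2+][Cl^-]^2
So Ksp = s × (2s)^2 = 4s^3
With s = 1.8 × 10^-2: Ksp = 2.3 × 10^-5

2.3e-5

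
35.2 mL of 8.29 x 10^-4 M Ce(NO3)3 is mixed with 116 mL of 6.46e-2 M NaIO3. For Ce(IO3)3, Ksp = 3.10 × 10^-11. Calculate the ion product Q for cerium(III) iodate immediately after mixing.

2.35 × 10^-8

Total volume = 35.2 + 116 = 151.2 mL.
[Ce^3+] = 8.29 x 10^-4 × (35.2/151.2) = 1.930 × 10^-4 M
[IO3^-] = 6.46 × 10^-2 × (116/151.2) = 4.956 × 10^-2 M
Ce(IO3)3(s) ⇌ Ce^3+(aq) + 3 IO3^-(aq), so Q = [Ce^3+][IO3^-]^3
Q = (1.930 × 10^-4)(4.956 × 10^-2)^3 = 2.35 × 10^-8
Q > Ksp, so Ce(IO3)3 will precipitate.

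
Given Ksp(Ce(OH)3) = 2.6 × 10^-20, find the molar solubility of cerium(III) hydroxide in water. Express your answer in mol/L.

s ≈ 5.6 × 10^-6 M

Ce(OH)3(s) <=> Ce^3+(aq) + 3 OH^-(aq)
Ksp = [Ce^3+][OH^-]^3
Let s = molar solubility. Then [Ce^3+] = s and [OH^-] = 3s.
Substituting: Ksp = s(3s)^3 = 27s^4
s = (2.6 × 10^-20 / 27)^(1/4) = 5.6 × 10^-6 M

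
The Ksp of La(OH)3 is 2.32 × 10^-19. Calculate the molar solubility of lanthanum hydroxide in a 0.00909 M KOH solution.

3.09 x 10^-13 M

La(OH)3(s) ⇌ La^3+(aq) + 3 OH^-(aq)
Ksp = [La^3+][OH^-]^3
Let s = moles of La(OH)3 that dissolve per litre. [La^3+] = s, [OH^-] = 0.00909 + 3s ≈ 0.00909 (common-ion effect: OH^- is already 0.00909 M).
Ksp ≈ s × (0.00909)^3
s = 3.09 × 10^-13 M
Check: 3s = 9.3 × 10^-13 ≪ 0.00909, so the approximation is valid.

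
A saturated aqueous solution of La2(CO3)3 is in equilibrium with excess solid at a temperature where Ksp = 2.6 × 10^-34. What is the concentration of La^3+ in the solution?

[La^3+] ≈ 1.5 x 10^-7 M

La2(CO3)3(s) ⇌ 2 La^3+ + 3 CO3^2-
Ksp = [La^3+]^2[CO3^2-]^3
For each mole of La2(CO3)3 that dissolves: [La^3+] = 2s, [CO3^2-] = 3s.
So Ksp = (2s)^2 × (3s)^3 = 108s^5
s^5 = 2.6 × 10^-34 / 108, so s = 7.52 × 10^-8 M
[La^3+] = 2s = 1.5 × 10^-7 M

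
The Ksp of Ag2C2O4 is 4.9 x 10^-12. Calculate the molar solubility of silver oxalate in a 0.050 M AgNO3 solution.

s ≈ 2.0 × 10^-9 M

Ag2C2O4(s) ⇌ 2 Ag^+(aq) + C2O4^2-(aq)
Ksp = [Ag^+]^2[C2O4^2-]
If s mol/L dissolves here, [Ag^+] = 0.050 + 2s ≈ 0.050, [C2O4^2-] = s (since Ag^+ from AgNO3 dominates).
Ksp ≈ (0.050)^2 × s
s = 2.0 x 10^-9 M
Check: 2s = 3.9 x 10^-9 ≪ 0.050, so the approximation is valid.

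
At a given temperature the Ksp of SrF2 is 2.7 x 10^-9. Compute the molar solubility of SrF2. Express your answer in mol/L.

SrF2(s) ⇌ Sr^2+(aq) + 2 F^-(aq)
Ksp = [Sr^2+][F^-]^2
For each mole of SrF2 that dissolves: [Sr^2+] = s, [F^-] = 2s.
Substituting: Ksp = s(2s)^2 = 4s^3
s^3 = 2.7 x 10^-9 / 4, so s = 8.8 × 10^-4 M

s = 8.8e-4 M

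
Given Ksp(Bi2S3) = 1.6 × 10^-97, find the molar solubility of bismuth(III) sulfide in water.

s ≈ 1.7 × 10^-20 M

Bi2S3(s) <=> 2 Bi^3+ + 3 S^2-
Ksp = [Bi^3+]^2[S^2-]^3
Let s = molar solubility. Then [Bi^3+] = 2s and [S^2-] = 3s.
Ksp = (2s)^2(3s)^3 = 108s^5
Solving, s = (1.6 × 10^-97/108)^(1/5) = 1.7 x 10^-20 M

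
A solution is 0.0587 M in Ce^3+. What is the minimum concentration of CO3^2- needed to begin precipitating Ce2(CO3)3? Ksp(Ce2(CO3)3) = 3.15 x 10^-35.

2.09 × 10^-11 M

Ce2(CO3)3(s) ⇌ 2 Ce^3+ + 3 CO3^2-
Ksp = [Ce^3+]^2[CO3^2-]^3
Precipitation begins when Q = Ksp. With [Ce^3+] = 0.0587 M:
3.15 x 10^-35 = (0.0587)^2 × [CO3^2-]^3
[CO3^2-] = (3.15 x 10^-35 / 3.446 x 10^-3)^(1/3) = 2.09 x 10^-11 M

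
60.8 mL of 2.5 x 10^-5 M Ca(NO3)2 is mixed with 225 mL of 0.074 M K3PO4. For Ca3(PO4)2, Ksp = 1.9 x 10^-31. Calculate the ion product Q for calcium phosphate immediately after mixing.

Q = 5.1e-19

Total volume = 60.8 + 225 = 285.8 mL.
[Ca^2+] = 2.5 x 10^-5 × (60.8/285.8) = 5.32 × 10^-6 M
[PO4^3-] = 7.4 × 10^-2 × (225/285.8) = 5.83 x 10^-2 M
Ca3(PO4)2(s) <=> 3 Ca^2+(aq) + 2 PO4^3-(aq), so Q = [Ca^2+]^3[PO4^3-]^2
Q = (5.32 × 10^-6)^3(5.83 × 10^-2)^2 = 5.1 × 10^-19
Q > Ksp, so Ca3(PO4)2 will precipitate.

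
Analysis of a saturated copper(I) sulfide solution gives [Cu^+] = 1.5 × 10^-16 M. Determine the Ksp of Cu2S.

Ksp = 1.7 × 10^-48

Cu2S(s) <=> 2 Cu^+(aq) + S^2-(aq)
Stoichiometry gives [S^2-] = (1/2)[Cu^+] = 7.50 x 10^-17 M.
Ksp = [Cu^+]^2[S^2-]
Ksp = (1.5 × 10^-16)^2 × 7.50 × 10^-17 = 1.7 × 10^-48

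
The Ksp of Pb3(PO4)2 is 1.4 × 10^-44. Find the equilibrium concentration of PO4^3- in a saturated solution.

Pb3(PO4)2(s) ⇌ 3 Pb^2+(aq) + 2 PO4^3-(aq)
Ksp = [Pb^2+]^3[PO4^3-]^2
For each mole of Pb3(PO4)2 that dissolves: [Pb^2+] = 3s, [PO4^3-] = 2s.
So Ksp = (3s)^3 × (2s)^2 = 108s^5
Solving, s = (1.4 × 10^-44/108)^(1/5) = 6.65 x 10^-10 M
[PO4^3-] = 2s = 1.3 × 10^-9 M

[PO4^3-] ≈ 1.3 × 10^-9 M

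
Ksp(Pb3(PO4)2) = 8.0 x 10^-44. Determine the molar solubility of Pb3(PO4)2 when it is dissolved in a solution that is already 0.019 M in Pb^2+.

Pb3(PO4)2(s) ⇌ 3 Pb^2+(aq) + 2 PO4^3-(aq)
Ksp = [Pb^2+]^3[PO4^3-]^2
Let s = moles of Pb3(PO4)2 that dissolve per litre. [Pb^2+] = 0.019 + 3s ≈ 0.019, [PO4^3-] = 2s (since the Pb^2+ already present dominates).
Ksp ≈ (0.019)^3 × (2s)^2
s = 5.4 × 10^-20 M
Check: 3s = 1.6 × 10^-19 ≪ 0.019, so the approximation is valid.

5.4e-20 M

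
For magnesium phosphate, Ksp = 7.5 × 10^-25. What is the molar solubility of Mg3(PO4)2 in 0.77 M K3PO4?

Mg3(PO4)2(s) ⇌ 3 Mg^2+(aq) + 2 PO4^3-(aq)
Ksp = [Mg^2+]^3[PO4^3-]^2
Let s = moles of Mg3(PO4)2 that dissolve per litre. [Mg^2+] = 3s, [PO4^3-] = 0.77 + 2s ≈ 0.77 (common-ion effect: PO4^3- is already 0.77 M).
Ksp ≈ (3s)^3 × (0.77)^2
s = 3.6 × 10^-9 M
Check: 2s = 7.2 x 10^-9 ≪ 0.77, so the approximation is valid.

s = 3.6 × 10^-9 M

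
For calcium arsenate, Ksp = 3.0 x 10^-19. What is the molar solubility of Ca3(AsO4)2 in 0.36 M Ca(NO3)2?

Ca3(AsO4)2(s) ⇌ 3 Ca^2+ + 2 AsO4^3-
Ksp = [Ca^2+]^3[AsO4^3-]^2
If s mol/L dissolves here, [Ca^2+] = 0.36 + 3s ≈ 0.36, [AsO4^3-] = 2s (Ksp is small, so little additional dissolves).
Ksp ≈ (0.36)^3 × (2s)^2
s = 1.3 × 10^-9 M
Check: 3s = 3.8 × 10^-9 ≪ 0.36, so the approximation is valid.

s ≈ 1.3 × 10^-9 M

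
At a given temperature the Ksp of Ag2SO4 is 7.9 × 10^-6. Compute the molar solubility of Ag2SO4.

s ≈ 1.3 × 10^-2 M

Ag2SO4(s) ⇌ 2 Ag^+ + SO4^2-
Ksp = [Ag^+]^2[SO4^2-]
With molar solubility s: [Ag^+] = 2s, [SO4^2-] = s.
Ksp = (2s)^2s = 4s^3
s = (7.9 × 10^-6 / 4)^(1/3) = 1.3 x 10^-2 M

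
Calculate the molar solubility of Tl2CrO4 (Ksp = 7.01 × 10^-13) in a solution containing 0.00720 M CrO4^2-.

Tl2CrO4(s) ⇌ 2 Tl^+(aq) + CrO4^2-(aq)
Ksp = [Tl^+]^2[CrO4^2-]
Let s = moles of Tl2CrO4 that dissolve per litre. [Tl^+] = 2s, [CrO4^2-] = 0.00720 + s ≈ 0.00720 (Ksp is small, so little additional dissolves).
Ksp ≈ (2s)^2 × 0.00720
s = 4.93 × 10^-6 M
Check: s = 4.9 x 10^-6 ≪ 0.00720, so the approximation is valid.

4.93e-6 M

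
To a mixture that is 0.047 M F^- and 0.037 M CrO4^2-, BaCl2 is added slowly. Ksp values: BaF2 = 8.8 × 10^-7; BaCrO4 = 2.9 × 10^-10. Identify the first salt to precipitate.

Precipitation of each salt starts when its ion product equals its Ksp.
For BaF2: 8.8 × 10^-7 = (0.047)^2 × [Ba^2+]  ⇒  [Ba^2+] = 4.0 × 10^-4 M.
For BaCrO4: 2.9 × 10^-10 = 0.037 × [Ba^2+]  ⇒  [Ba^2+] = 7.8 × 10^-9 M.
The salt with the lower threshold [Ba^2+] precipitates first: BaCrO4.

BaCrO4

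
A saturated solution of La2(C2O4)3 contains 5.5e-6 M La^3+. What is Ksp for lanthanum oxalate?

Ksp ≈ 1.7 x 10^-26

La2(C2O4)3(s) ⇌ 2 La^3+(aq) + 3 C2O4^2-(aq)
Stoichiometry gives [C2O4^2-] = (3/2)[La^3+] = 8.25 × 10^-6 M.
Ksp = [La^3+]^2[C2O4^2-]^3
Ksp = (5.5 × 10^-6)^2 × (8.25 × 10^-6)^3 = 1.7 × 10^-26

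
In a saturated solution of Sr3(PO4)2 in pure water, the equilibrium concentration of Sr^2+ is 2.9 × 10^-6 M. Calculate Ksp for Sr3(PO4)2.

Sr3(PO4)2(s) ⇌ 3 Sr^2+(aq) + 2 PO4^3-(aq)
Stoichiometry gives [PO4^3-] = (2/3)[Sr^2+] = 1.93 x 10^-6 M.
Ksp = [Sr^2+]^3[PO4^3-]^2
Ksp = (2.9 x 10^-6)^3 × (1.93 x 10^-6)^2 = 9.1 × 10^-29

Ksp = 9.1e-29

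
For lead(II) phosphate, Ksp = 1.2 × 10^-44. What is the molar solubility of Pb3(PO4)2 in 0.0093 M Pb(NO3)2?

Pb3(PO4)2(s) <=> 3 Pb^2+ + 2 PO4^3-
Ksp = [Pb^2+]^3[PO4^3-]^2
If s mol/L dissolves here, [Pb^2+] = 0.0093 + 3s ≈ 0.0093, [PO4^3-] = 2s (since Pb^2+ from Pb(NO3)2 dominates).
Ksp ≈ (0.0093)^3 × (2s)^2
s = 6.1 x 10^-20 M
Check: 3s = 1.8 x 10^-19 ≪ 0.0093, so the approximation is valid.

6.1 x 10^-20 M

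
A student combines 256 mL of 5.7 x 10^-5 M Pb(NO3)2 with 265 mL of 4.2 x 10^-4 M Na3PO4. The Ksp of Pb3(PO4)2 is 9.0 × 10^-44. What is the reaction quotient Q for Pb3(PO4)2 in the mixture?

1.0e-21

Total volume = 256 + 265 = 521 mL.
[Pb^2+] = 5.7 × 10^-5 × (256/521) = 2.80 × 10^-5 M
[PO4^3-] = 4.2 × 10^-4 × (265/521) = 2.14 × 10^-4 M
Pb3(PO4)2(s) ⇌ 3 Pb^2+(aq) + 2 PO4^3-(aq), so Q = [Pb^2+]^3[PO4^3-]^2
Q = (2.80 x 10^-5)^3(2.14 × 10^-4)^2 = 1.0 × 10^-21
Q > Ksp, so Pb3(PO4)2 will precipitate.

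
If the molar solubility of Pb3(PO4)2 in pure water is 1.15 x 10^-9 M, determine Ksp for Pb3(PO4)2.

2.17 x 10^-43

Pb3(PO4)2(s) ⇌ 3 Pb^2+ + 2 PO4^3-
Let s = molar solubility. Then [Pb^2+] = 3s and [PO4^3-] = 2s.
Ksp = [Pb^2+]^3[PO4^3-]^2
Ksp = (3s)^3(2s)^2 = 108s^5
Ksp = 108 × (1.15 × 10^-9)^5 = 2.17 × 10^-43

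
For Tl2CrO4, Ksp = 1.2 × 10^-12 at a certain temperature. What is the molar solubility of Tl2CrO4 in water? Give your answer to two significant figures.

Tl2CrO4(s) <=> 2 Tl^+ + CrO4^2-
Ksp = [Tl^+]^2[CrO4^2-]
Let s = molar solubility. Then [Tl^+] = 2s and [CrO4^2-] = s.
Ksp = (2s)^2s = 4s^3
s^3 = 1.2 × 10^-12 / 4, so s = 6.7 × 10^-5 M

6.7 × 10^-5 M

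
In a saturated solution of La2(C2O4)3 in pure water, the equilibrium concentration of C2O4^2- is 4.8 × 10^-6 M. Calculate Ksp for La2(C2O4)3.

La2(C2O4)3(s) <=> 2 La^3+(aq) + 3 C2O4^2-(aq)
Stoichiometry gives [La^3+] = (2/3)[C2O4^2-] = 3.20 x 10^-6 M.
Ksp = [La^3+]^2[C2O4^2-]^3
Ksp = (3.20 × 10^-6)^2 × (4.8 × 10^-6)^3 = 1.1 × 10^-27

1.1 × 10^-27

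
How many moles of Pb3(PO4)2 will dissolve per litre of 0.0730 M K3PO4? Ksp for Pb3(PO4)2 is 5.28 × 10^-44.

Pb3(PO4)2(s) <=> 3 Pb^2+ + 2 PO4^3-
Ksp = [Pb^2+]^3[PO4^3-]^2
Let s be the molar solubility in this solution. [Pb^2+] = 3s, [PO4^3-] = 0.0730 + 2s ≈ 0.0730 (since PO4^3- from K3PO4 dominates).
Ksp ≈ (3s)^3 × (0.0730)^2
s = 7.16 × 10^-15 M
Check: 2s = 1.4 x 10^-14 ≪ 0.0730, so the approximation is valid.

7.16 x 10^-15 M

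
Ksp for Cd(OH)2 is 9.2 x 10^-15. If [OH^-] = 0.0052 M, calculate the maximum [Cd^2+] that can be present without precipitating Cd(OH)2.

[Cd^2+] ≈ 3.4 × 10^-10 M

Cd(OH)2(s) ⇌ Cd^2+(aq) + 2 OH^-(aq)
Ksp = [Cd^2+][OH^-]^2
Precipitation begins when Q = Ksp. With [OH^-] = 0.0052 M:
9.2 x 10^-15 = (0.0052)^2 × [Cd^2+]
[Cd^2+] = (9.2 x 10^-15 / 2.70 × 10^-5) = 3.4 x 10^-10 M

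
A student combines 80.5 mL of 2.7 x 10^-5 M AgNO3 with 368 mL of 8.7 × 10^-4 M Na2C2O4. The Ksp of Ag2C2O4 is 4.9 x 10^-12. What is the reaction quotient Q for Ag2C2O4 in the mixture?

Q = 1.7e-14

Total volume = 80.5 + 368 = 448.5 mL.
[Ag^+] = 2.7 × 10^-5 × (80.5/448.5) = 4.85 × 10^-6 M
[C2O4^2-] = 8.7 × 10^-4 × (368/448.5) = 7.14 x 10^-4 M
Ag2C2O4(s) ⇌ 2 Ag^+ + C2O4^2-, so Q = [Ag^+]^2[C2O4^2-]
Q = (4.85 × 10^-6)^2(7.14 × 10^-4) = 1.7 x 10^-14
Q < Ksp, so no precipitate of Ag2C2O4 forms.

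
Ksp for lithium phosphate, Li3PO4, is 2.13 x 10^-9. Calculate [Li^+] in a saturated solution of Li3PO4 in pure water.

[Li^+] = 8.94 × 10^-3 M

Li3PO4(s) ⇌ 3 Li^+(aq) + PO4^3-(aq)
Ksp = [Li^+]^3[PO4^3-]
For each mole of Li3PO4 that dissolves: [Li^+] = 3s, [PO4^3-] = s.
Substituting: Ksp = (3s)^3s = 27s^4
s^4 = 2.13 x 10^-9 / 27, so s = 2.980 x 10^-3 M
[Li^+] = 3s = 8.94 x 10^-3 M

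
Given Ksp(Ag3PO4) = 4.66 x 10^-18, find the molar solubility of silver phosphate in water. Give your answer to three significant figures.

2.04e-5 M

Ag3PO4(s) ⇌ 3 Ag^+ + PO4^3-
Ksp = [Ag^+]^3[PO4^3-]
If s mol/L of Ag3PO4 dissolves, [Ag^+] = 3s and [PO4^3-] = s.
Ksp = (3s)^3s = 27s^4
s^4 = 4.66 x 10^-18 / 27, so s = 2.04 x 10^-5 M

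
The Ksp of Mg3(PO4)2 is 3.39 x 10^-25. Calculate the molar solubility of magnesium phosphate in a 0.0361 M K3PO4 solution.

s ≈ 2.13e-8 M

Mg3(PO4)2(s) <=> 3 Mg^2+(aq) + 2 PO4^3-(aq)
Ksp = [Mg^2+]^3[PO4^3-]^2
Let s be the molar solubility in this solution. [Mg^2+] = 3s, [PO4^3-] = 0.0361 + 2s ≈ 0.0361 (since PO4^3- from K3PO4 dominates).
Ksp ≈ (3s)^3 × (0.0361)^2
s = 2.13 x 10^-8 M
Check: 2s = 4.3 x 10^-8 ≪ 0.0361, so the approximation is valid.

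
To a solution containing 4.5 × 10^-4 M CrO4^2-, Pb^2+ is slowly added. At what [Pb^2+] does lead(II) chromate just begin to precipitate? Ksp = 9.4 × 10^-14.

PbCrO4(s) ⇌ Pb^2+(aq) + CrO4^2-(aq)
Ksp = [Pb^2+][CrO4^2-]
Precipitation begins when Q = Ksp. With [CrO4^2-] = 4.5 × 10^-4 M:
9.4 × 10^-14 = (4.5 × 10^-4) × [Pb^2+]
[Pb^2+] = (9.4 × 10^-14 / 4.5 × 10^-4) = 2.1 x 10^-10 M

2.1e-10 M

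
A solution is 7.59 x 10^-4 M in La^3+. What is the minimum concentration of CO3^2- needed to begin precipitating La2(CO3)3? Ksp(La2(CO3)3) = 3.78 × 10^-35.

La2(CO3)3(s) ⇌ 2 La^3+ + 3 CO3^2-
Ksp = [La^3+]^2[CO3^2-]^3
Precipitation begins when Q = Ksp. With [La^3+] = 7.59 x 10^-4 M:
3.78 × 10^-35 = (7.59 x 10^-4)^2 × [CO3^2-]^3
[CO3^2-] = (3.78 × 10^-35 / 5.761 × 10^-7)^(1/3) = 4.03 × 10^-10 M

[CO3^2-] = 4.03 × 10^-10 M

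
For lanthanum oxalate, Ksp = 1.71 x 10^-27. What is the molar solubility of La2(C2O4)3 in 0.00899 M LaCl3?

La2(C2O4)3(s) <=> 2 La^3+ + 3 C2O4^2-
Ksp = [La^3+]^2[C2O4^2-]^3
Let s be the molar solubility in this solution. [La^3+] = 0.00899 + 2s ≈ 0.00899, [C2O4^2-] = 3s (since La^3+ from LaCl3 dominates).
Ksp ≈ (0.00899)^2 × (3s)^3
s = 9.22 × 10^-9 M
Check: 2s = 1.8 x 10^-8 ≪ 0.00899, so the approximation is valid.

9.22 × 10^-9 M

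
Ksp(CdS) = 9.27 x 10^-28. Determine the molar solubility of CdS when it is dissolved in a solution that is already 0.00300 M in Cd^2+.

s = 3.09 × 10^-25 M

CdS(s) ⇌ Cd^2+(aq) + S^2-(aq)
Ksp = [Cd^2+][S^2-]
If s mol/L dissolves here, [Cd^2+] = 0.00300 + s ≈ 0.00300, [S^2-] = s (common-ion effect: Cd^2+ is already 0.00300 M).
Ksp ≈ 0.00300 × s
s = 3.09 × 10^-25 M
Check: s = 3.1 x 10^-25 ≪ 0.00300, so the approximation is valid.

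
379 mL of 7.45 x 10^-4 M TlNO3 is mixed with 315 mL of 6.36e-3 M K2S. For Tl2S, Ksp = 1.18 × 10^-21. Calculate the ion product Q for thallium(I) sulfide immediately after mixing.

Q = 4.78e-10

Total volume = 379 + 315 = 694 mL.
[Tl^+] = 7.45 x 10^-4 × (379/694) = 4.069 × 10^-4 M
[S^2-] = 6.36 x 10^-3 × (315/694) = 2.887 × 10^-3 M
Tl2S(s) ⇌ 2 Tl^+ + S^2-, so Q = [Tl^+]^2[S^2-]
Q = (4.069 × 10^-4)^2(2.887 × 10^-3) = 4.78 × 10^-10
Q > Ksp, so Tl2S will precipitate.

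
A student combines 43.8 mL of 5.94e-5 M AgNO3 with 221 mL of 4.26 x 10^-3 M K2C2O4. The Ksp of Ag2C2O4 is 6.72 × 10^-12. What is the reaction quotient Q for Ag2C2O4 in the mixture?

Q = 3.43 × 10^-13

Total volume = 43.8 + 221 = 264.8 mL.
[Ag^+] = 5.94 × 10^-5 × (43.8/264.8) = 9.825 × 10^-6 M
[C2O4^2-] = 4.26 × 10^-3 × (221/264.8) = 3.555 x 10^-3 M
Ag2C2O4(s) ⇌ 2 Ag^+ + C2O4^2-, so Q = [Ag^+]^2[C2O4^2-]
Q = (9.825 × 10^-6)^2(3.555 × 10^-3) = 3.43 x 10^-13
Q < Ksp, so no precipitate of Ag2C2O4 forms.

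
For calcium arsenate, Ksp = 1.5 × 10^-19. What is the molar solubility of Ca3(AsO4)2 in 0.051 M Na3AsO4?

Ca3(AsO4)2(s) <=> 3 Ca^2+(aq) + 2 AsO4^3-(aq)
Ksp = [Ca^2+]^3[AsO4^3-]^2
Let s = moles of Ca3(AsO4)2 that dissolve per litre. [Ca^2+] = 3s, [AsO4^3-] = 0.051 + 2s ≈ 0.051 (Ksp is small, so little additional dissolves).
Ksp ≈ (3s)^3 × (0.051)^2
s = 1.3 × 10^-6 M
Check: 2s = 2.6 x 10^-6 ≪ 0.051, so the approximation is valid.

s = 1.3 × 10^-6 M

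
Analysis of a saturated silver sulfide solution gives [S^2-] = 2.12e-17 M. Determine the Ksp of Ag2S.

3.81 × 10^-50

Ag2S(s) ⇌ 2 Ag^+(aq) + S^2-(aq)
Stoichiometry gives [Ag^+] = (2/1)[S^2-] = 4.240 × 10^-17 M.
Ksp = [Ag^+]^2[S^2-]
Ksp = (4.240 × 10^-17)^2 × 2.12 × 10^-17 = 3.81 x 10^-50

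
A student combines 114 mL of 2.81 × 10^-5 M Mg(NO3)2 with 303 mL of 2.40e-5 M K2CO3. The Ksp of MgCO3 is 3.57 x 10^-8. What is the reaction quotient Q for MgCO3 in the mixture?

Q = 1.34e-10

Total volume = 114 + 303 = 417 mL.
[Mg^2+] = 2.81 x 10^-5 × (114/417) = 7.682 × 10^-6 M
[CO3^2-] = 2.40 × 10^-5 × (303/417) = 1.744 × 10^-5 M
MgCO3(s) ⇌ Mg^2+(aq) + CO3^2-(aq), so Q = [Mg^2+][CO3^2-]
Q = (7.682 × 10^-6)(1.744 × 10^-5) = 1.34 × 10^-10
Q < Ksp, so no precipitate of MgCO3 forms.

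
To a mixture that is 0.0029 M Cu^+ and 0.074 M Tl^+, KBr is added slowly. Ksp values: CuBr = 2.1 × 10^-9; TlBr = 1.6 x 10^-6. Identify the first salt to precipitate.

CuBr

Precipitation of each salt starts when its ion product equals its Ksp.
For CuBr: 2.1 × 10^-9 = 0.0029 × [Br^-]  ⇒  [Br^-] = 7.2 × 10^-7 M.
For TlBr: 1.6 x 10^-6 = 0.074 × [Br^-]  ⇒  [Br^-] = 2.2 × 10^-5 M.
The salt with the lower threshold [Br^-] precipitates first: CuBr.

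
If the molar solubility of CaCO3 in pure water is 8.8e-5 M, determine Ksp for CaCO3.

CaCO3(s) ⇌ Ca^2+(aq) + CO3^2-(aq)
If s mol/L of CaCO3 dissolves, [Ca^2+] = s and [CO3^2-] = s.
Ksp = [Ca^2+][CO3^2-]
Ksp = s × s = s^2
Ksp = (8.8 × 10^-5)^2 = 7.7 x 10^-9

Ksp = 7.7 × 10^-9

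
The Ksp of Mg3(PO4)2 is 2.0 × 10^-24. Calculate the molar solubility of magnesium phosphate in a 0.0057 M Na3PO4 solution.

Mg3(PO4)2(s) <=> 3 Mg^2+ + 2 PO4^3-
Ksp = [Mg^2+]^3[PO4^3-]^2
Let s = moles of Mg3(PO4)2 that dissolve per litre. [Mg^2+] = 3s, [PO4^3-] = 0.0057 + 2s ≈ 0.0057 (since PO4^3- from Na3PO4 dominates).
Ksp ≈ (3s)^3 × (0.0057)^2
s = 1.3 × 10^-7 M
Check: 2s = 2.6 × 10^-7 ≪ 0.0057, so the approximation is valid.

s ≈ 1.3 x 10^-7 M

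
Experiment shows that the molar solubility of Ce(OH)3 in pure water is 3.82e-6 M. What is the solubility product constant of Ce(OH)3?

Ksp = 5.75e-21

Ce(OH)3(s) <=> Ce^3+ + 3 OH^-
Let s = molar solubility. Then [Ce^3+] = s and [OH^-] = 3s.
Ksp = [Ce^3+][OH^-]^3
Substituting: Ksp = s(3s)^3 = 27s^4
Ksp = 27 × (3.82 × 10^-6)^4 = 5.75 x 10^-21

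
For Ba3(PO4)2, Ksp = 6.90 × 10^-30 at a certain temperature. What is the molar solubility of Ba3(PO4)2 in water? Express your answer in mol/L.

s = 5.77 x 10^-7 M

Ba3(PO4)2(s) <=> 3 Ba^2+(aq) + 2 PO4^3-(aq)
Ksp = [Ba^2+]^3[PO4^3-]^2
For each mole of Ba3(PO4)2 that dissolves: [Ba^2+] = 3s, [PO4^3-] = 2s.
So Ksp = (3s)^3 × (2s)^2 = 108s^5
s^5 = 6.90 × 10^-30 / 108, so s = 5.77 × 10^-7 M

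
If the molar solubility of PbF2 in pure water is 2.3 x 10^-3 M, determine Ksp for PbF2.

PbF2(s) ⇌ Pb^2+(aq) + 2 F^-(aq)
Let s = molar solubility. Then [Pb^2+] = s and [F^-] = 2s.
Ksp = [Pb^2+][F^-]^2
Ksp = s(2s)^2 = 4s^3
With s = 2.3 × 10^-3: Ksp = 4.9 × 10^-8

Ksp = 4.9e-8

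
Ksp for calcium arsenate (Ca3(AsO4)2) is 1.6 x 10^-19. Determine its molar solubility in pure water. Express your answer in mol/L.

Ca3(AsO4)2(s) <=> 3 Ca^2+(aq) + 2 AsO4^3-(aq)
Ksp = [Ca^2+]^3[AsO4^3-]^2
With molar solubility s: [Ca^2+] = 3s, [AsO4^3-] = 2s.
Substituting: Ksp = (3s)^3(2s)^2 = 108s^5
s = (1.6 x 10^-19 / 108)^(1/5) = 6.8 x 10^-5 M

s = 6.8 x 10^-5 M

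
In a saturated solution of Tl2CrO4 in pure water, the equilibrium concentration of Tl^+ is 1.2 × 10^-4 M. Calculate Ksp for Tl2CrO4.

Ksp ≈ 8.6 × 10^-13

Tl2CrO4(s) ⇌ 2 Tl^+(aq) + CrO4^2-(aq)
Stoichiometry gives [CrO4^2-] = (1/2)[Tl^+] = 6.00 x 10^-5 M.
Ksp = [Tl^+]^2[CrO4^2-]
Ksp = (1.2 x 10^-4)^2 × 6.00 × 10^-5 = 8.6 x 10^-13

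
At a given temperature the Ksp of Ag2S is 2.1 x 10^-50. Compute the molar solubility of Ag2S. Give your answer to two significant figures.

Ag2S(s) ⇌ 2 Ag^+ + S^2-
Ksp = [Ag^+]^2[S^2-]
With molar solubility s: [Ag^+] = 2s, [S^2-] = s.
Substituting: Ksp = (2s)^2s = 4s^3
s^3 = 2.1 x 10^-50 / 4, so s = 1.7 x 10^-17 M

s = 1.7 × 10^-17 M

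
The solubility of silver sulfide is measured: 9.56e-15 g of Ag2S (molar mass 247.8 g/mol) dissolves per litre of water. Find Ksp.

Ksp ≈ 2.30 × 10^-49

Molar solubility s = (9.56 x 10^-15 g/L) / (247.8 g/mol) = 3.858 × 10^-17 M.
Ag2S(s) ⇌ 2 Ag^+(aq) + S^2-(aq)
Let s = molar solubility. Then [Ag^+] = 2s and [S^2-] = s.
Ksp = [Ag^+]^2[S^2-]
So Ksp = (2s)^2 × s = 4s^3
Ksp = 4 × (3.858 × 10^-17)^3 = 2.30 × 10^-49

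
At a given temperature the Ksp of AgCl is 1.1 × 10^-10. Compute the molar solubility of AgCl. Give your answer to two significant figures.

1.0 × 10^-5 M

AgCl(s) ⇌ Ag^+ + Cl^-
Ksp = [Ag^+][Cl^-]
For each mole of AgCl that dissolves: [Ag^+] = s, [Cl^-] = s.
Ksp = (s)(s) = s^2
s = √(1.1 × 10^-10) = 1.0 × 10^-5 M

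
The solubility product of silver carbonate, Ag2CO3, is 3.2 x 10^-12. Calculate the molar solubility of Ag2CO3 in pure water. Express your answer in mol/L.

Ag2CO3(s) ⇌ 2 Ag^+(aq) + CO3^2-(aq)
Ksp = [Ag^+]^2[CO3^2-]
For each mole of Ag2CO3 that dissolves: [Ag^+] = 2s, [CO3^2-] = s.
Ksp = (2s)^2s = 4s^3
Solving, s = (3.2 x 10^-12/4)^(1/3) = 9.3 × 10^-5 M

9.3 × 10^-5 M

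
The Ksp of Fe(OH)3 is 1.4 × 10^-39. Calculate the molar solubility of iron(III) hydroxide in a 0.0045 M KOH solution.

1.5 x 10^-32 M

Fe(OH)3(s) <=> Fe^3+(aq) + 3 OH^-(aq)
Ksp = [Fe^3+][OH^-]^3
If s mol/L dissolves here, [Fe^3+] = s, [OH^-] = 0.0045 + 3s ≈ 0.0045 (common-ion effect: OH^- is already 0.0045 M).
Ksp ≈ s × (0.0045)^3
s = 1.5 × 10^-32 M
Check: 3s = 4.6 × 10^-32 ≪ 0.0045, so the approximation is valid.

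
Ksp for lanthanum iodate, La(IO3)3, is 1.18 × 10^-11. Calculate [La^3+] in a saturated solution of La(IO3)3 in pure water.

[La^3+] ≈ 8.13 × 10^-4 M

La(IO3)3(s) <=> La^3+ + 3 IO3^-
Ksp = [La^3+][IO3^-]^3
If s mol/L of La(IO3)3 dissolves, [La^3+] = s and [IO3^-] = 3s.
Substituting: Ksp = s(3s)^3 = 27s^4
s = (1.18 × 10^-11 / 27)^(1/4) = 8.131 × 10^-4 M
[La^3+] = s = 8.13 x 10^-4 M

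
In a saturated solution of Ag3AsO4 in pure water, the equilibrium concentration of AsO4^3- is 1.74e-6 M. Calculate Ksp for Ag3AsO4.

Ksp ≈ 2.47 x 10^-22

Ag3AsO4(s) ⇌ 3 Ag^+ + AsO4^3-
Stoichiometry gives [Ag^+] = (3/1)[AsO4^3-] = 5.220 × 10^-6 M.
Ksp = [Ag^+]^3[AsO4^3-]
Ksp = (5.220 × 10^-6)^3 × 1.74 × 10^-6 = 2.47 x 10^-22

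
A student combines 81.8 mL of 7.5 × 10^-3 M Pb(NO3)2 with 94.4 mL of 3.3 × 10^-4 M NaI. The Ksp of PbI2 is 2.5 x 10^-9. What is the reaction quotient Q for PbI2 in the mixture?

Total volume = 81.8 + 94.4 = 176.2 mL.
[Pb^2+] = 7.5 × 10^-3 × (81.8/176.2) = 3.48 × 10^-3 M
[I^-] = 3.3 × 10^-4 × (94.4/176.2) = 1.77 x 10^-4 M
PbI2(s) ⇌ Pb^2+(aq) + 2 I^-(aq), so Q = [Pb^2+][I^-]^2
Q = (3.48 × 10^-3)(1.77 x 10^-4)^2 = 1.1 × 10^-10
Q < Ksp, so no precipitate of PbI2 forms.

1.1 × 10^-10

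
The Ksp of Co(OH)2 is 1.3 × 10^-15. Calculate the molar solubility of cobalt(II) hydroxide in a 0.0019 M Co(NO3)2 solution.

4.1e-7 M

Co(OH)2(s) ⇌ Co^2+(aq) + 2 OH^-(aq)
Ksp = [Co^2+][OH^-]^2
Let s be the molar solubility in this solution. [Co^2+] = 0.0019 + s ≈ 0.0019, [OH^-] = 2s (Ksp is small, so little additional dissolves).
Ksp ≈ 0.0019 × (2s)^2
s = 4.1 x 10^-7 M
Check: s = 4.1 × 10^-7 ≪ 0.0019, so the approximation is valid.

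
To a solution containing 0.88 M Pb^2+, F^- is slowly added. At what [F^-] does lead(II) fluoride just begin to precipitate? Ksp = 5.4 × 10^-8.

PbF2(s) ⇌ Pb^2+ + 2 F^-
Ksp = [Pb^2+][F^-]^2
Precipitation begins when Q = Ksp. With [Pb^2+] = 0.88 M:
5.4 × 10^-8 = (0.88) × [F^-]^2
[F^-] = (5.4 × 10^-8 / 8.8 × 10^-1)^(1/2) = 2.5 × 10^-4 M

[F^-] ≈ 2.5 × 10^-4 M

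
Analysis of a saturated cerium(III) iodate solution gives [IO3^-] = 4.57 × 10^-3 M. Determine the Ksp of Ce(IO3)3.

Ksp ≈ 1.45 × 10^-10

Ce(IO3)3(s) ⇌ Ce^3+(aq) + 3 IO3^-(aq)
Stoichiometry gives [Ce^3+] = (1/3)[IO3^-] = 1.523 x 10^-3 M.
Ksp = [Ce^3+][IO3^-]^3
Ksp = 1.523 × 10^-3 × (4.57 × 10^-3)^3 = 1.45 × 10^-10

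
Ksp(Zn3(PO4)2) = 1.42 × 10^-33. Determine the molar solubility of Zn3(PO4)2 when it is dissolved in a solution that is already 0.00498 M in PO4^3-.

Zn3(PO4)2(s) ⇌ 3 Zn^2+ + 2 PO4^3-
Ksp = [Zn^2+]^3[PO4^3-]^2
Let s be the molar solubility in this solution. [Zn^2+] = 3s, [PO4^3-] = 0.00498 + 2s ≈ 0.00498 (since the PO4^3- already present dominates).
Ksp ≈ (3s)^3 × (0.00498)^2
s = 1.28 × 10^-10 M
Check: 2s = 2.6 × 10^-10 ≪ 0.00498, so the approximation is valid.

s ≈ 1.28 × 10^-10 M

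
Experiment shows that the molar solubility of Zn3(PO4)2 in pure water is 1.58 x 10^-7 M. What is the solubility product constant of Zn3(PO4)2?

1.06 x 10^-32

Zn3(PO4)2(s) <=> 3 Zn^2+(aq) + 2 PO4^3-(aq)
For each mole of Zn3(PO4)2 that dissolves: [Zn^2+] = 3s, [PO4^3-] = 2s.
Ksp = [Zn^2+]^3[PO4^3-]^2
Ksp = (3s)^3(2s)^2 = 108s^5
Ksp = 108 × (1.58 x 10^-7)^5 = 1.06 x 10^-32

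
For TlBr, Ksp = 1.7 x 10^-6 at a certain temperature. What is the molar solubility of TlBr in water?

1.3 x 10^-3 M

TlBr(s) <=> Tl^+ + Br^-
Ksp = [Tl^+][Br^-]
For each mole of TlBr that dissolves: [Tl^+] = s, [Br^-] = s.
Ksp = (s)(s) = s^2
s = √(1.7 x 10^-6) = 1.3 × 10^-3 M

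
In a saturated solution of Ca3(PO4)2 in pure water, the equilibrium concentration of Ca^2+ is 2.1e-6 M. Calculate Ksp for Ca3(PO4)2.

1.8e-29

Ca3(PO4)2(s) ⇌ 3 Ca^2+ + 2 PO4^3-
Stoichiometry gives [PO4^3-] = (2/3)[Ca^2+] = 1.40 x 10^-6 M.
Ksp = [Ca^2+]^3[PO4^3-]^2
Ksp = (2.1 x 10^-6)^3 × (1.40 × 10^-6)^2 = 1.8 x 10^-29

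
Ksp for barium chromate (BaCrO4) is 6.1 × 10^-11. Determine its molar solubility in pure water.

BaCrO4(s) <=> Ba^2+(aq) + CrO4^2-(aq)
Ksp = [Ba^2+][CrO4^2-]
For each mole of BaCrO4 that dissolves: [Ba^2+] = s, [CrO4^2-] = s.
Ksp = s^2
s = √(6.1 × 10^-11) = 7.8 × 10^-6 M

s = 7.8 × 10^-6 M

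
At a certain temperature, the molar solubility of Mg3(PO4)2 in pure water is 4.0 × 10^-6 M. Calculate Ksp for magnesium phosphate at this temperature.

1.1 × 10^-25

Mg3(PO4)2(s) ⇌ 3 Mg^2+(aq) + 2 PO4^3-(aq)
For each mole of Mg3(PO4)2 that dissolves: [Mg^2+] = 3s, [PO4^3-] = 2s.
Ksp = [Mg^2+]^3[PO4^3-]^2
Ksp = (3s)^3(2s)^2 = 108s^5
With s = 4.0 × 10^-6: Ksp = 1.1 x 10^-25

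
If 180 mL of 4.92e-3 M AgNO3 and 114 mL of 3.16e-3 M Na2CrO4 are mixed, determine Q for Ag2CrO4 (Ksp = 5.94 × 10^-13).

Q = 1.11 x 10^-8

Total volume = 180 + 114 = 294 mL.
[Ag^+] = 4.92 x 10^-3 × (180/294) = 3.012 x 10^-3 M
[CrO4^2-] = 3.16 x 10^-3 × (114/294) = 1.225 x 10^-3 M
Ag2CrO4(s) <=> 2 Ag^+ + CrO4^2-, so Q = [Ag^+]^2[CrO4^2-]
Q = (3.012 × 10^-3)^2(1.225 × 10^-3) = 1.11 x 10^-8
Q > Ksp, so Ag2CrO4 will precipitate.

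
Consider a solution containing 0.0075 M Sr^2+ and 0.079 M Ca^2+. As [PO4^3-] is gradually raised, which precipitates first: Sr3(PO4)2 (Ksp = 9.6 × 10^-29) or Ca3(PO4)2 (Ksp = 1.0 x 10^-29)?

Ca3(PO4)2

Each salt begins to precipitate when Q = Ksp, i.e. when [PO4^3-] reaches its threshold.
For Sr3(PO4)2: 9.6 × 10^-29 = (0.0075)^3 × [PO4^3-]^2  ⇒  [PO4^3-] = 1.5 x 10^-11 M.
For Ca3(PO4)2: 1.0 x 10^-29 = (0.079)^3 × [PO4^3-]^2  ⇒  [PO4^3-] = 1.4 x 10^-13 M.
The salt with the lower threshold [PO4^3-] precipitates first: Ca3(PO4)2.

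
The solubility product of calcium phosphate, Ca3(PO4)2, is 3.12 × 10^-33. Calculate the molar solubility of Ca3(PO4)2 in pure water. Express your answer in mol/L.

Ca3(PO4)2(s) <=> 3 Ca^2+(aq) + 2 PO4^3-(aq)
Ksp = [Ca^2+]^3[PO4^3-]^2
For each mole of Ca3(PO4)2 that dissolves: [Ca^2+] = 3s, [PO4^3-] = 2s.
Substituting: Ksp = (3s)^3(2s)^2 = 108s^5
s^5 = 3.12 × 10^-33 / 108, so s = 1.24 × 10^-7 M

1.24 × 10^-7 M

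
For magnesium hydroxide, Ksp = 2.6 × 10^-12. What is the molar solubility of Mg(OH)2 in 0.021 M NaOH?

Mg(OH)2(s) <=> Mg^2+ + 2 OH^-
Ksp = [Mg^2+][OH^-]^2
Let s be the molar solubility in this solution. [Mg^2+] = s, [OH^-] = 0.021 + 2s ≈ 0.021 (common-ion effect: OH^- is already 0.021 M).
Ksp ≈ s × (0.021)^2
s = 5.9 x 10^-9 M
Check: 2s = 1.2 × 10^-8 ≪ 0.021, so the approximation is valid.

s ≈ 5.9 × 10^-9 M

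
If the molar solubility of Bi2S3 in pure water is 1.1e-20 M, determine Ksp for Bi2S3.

Ksp = 1.7e-98

Bi2S3(s) ⇌ 2 Bi^3+ + 3 S^2-
With molar solubility s: [Bi^3+] = 2s, [S^2-] = 3s.
Ksp = [Bi^3+]^2[S^2-]^3
Substituting: Ksp = (2s)^2(3s)^3 = 108s^5
With s = 1.1 × 10^-20: Ksp = 1.7 × 10^-98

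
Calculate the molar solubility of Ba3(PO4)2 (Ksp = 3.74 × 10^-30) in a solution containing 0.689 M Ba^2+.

Ba3(PO4)2(s) ⇌ 3 Ba^2+ + 2 PO4^3-
Ksp = [Ba^2+]^3[PO4^3-]^2
Let s be the molar solubility in this solution. [Ba^2+] = 0.689 + 3s ≈ 0.689, [PO4^3-] = 2s (since the Ba^2+ already present dominates).
Ksp ≈ (0.689)^3 × (2s)^2
s = 1.69 × 10^-15 M
Check: 3s = 5.1 x 10^-15 ≪ 0.689, so the approximation is valid.

s = 1.69 x 10^-15 M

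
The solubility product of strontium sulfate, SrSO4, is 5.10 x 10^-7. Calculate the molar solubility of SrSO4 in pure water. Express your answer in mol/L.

s = 7.14 × 10^-4 M

SrSO4(s) <=> Sr^2+(aq) + SO4^2-(aq)
Ksp = [Sr^2+][SO4^2-]
With molar solubility s: [Sr^2+] = s, [SO4^2-] = s.
Ksp = (s)(s) = s^2
s = √(5.10 x 10^-7) = 7.14 x 10^-4 M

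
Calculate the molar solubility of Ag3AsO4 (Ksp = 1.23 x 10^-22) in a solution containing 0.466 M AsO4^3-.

s = 2.14 × 10^-8 M

Ag3AsO4(s) ⇌ 3 Ag^+(aq) + AsO4^3-(aq)
Ksp = [Ag^+]^3[AsO4^3-]
If s mol/L dissolves here, [Ag^+] = 3s, [AsO4^3-] = 0.466 + s ≈ 0.466 (since the AsO4^3- already present dominates).
Ksp ≈ (3s)^3 × 0.466
s = 2.14 x 10^-8 M
Check: s = 2.1 x 10^-8 ≪ 0.466, so the approximation is valid.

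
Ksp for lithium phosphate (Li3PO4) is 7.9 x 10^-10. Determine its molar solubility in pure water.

Li3PO4(s) ⇌ 3 Li^+ + PO4^3-
Ksp = [Li^+]^3[PO4^3-]
If s mol/L of Li3PO4 dissolves, [Li^+] = 3s and [PO4^3-] = s.
Ksp = (3s)^3s = 27s^4
Solving, s = (7.9 x 10^-10/27)^(1/4) = 2.3 x 10^-3 M

2.3 × 10^-3 M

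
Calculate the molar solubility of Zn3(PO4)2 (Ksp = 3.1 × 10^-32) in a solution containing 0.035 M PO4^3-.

Zn3(PO4)2(s) ⇌ 3 Zn^2+ + 2 PO4^3-
Ksp = [Zn^2+]^3[PO4^3-]^2
Let s = moles of Zn3(PO4)2 that dissolve per litre. [Zn^2+] = 3s, [PO4^3-] = 0.035 + 2s ≈ 0.035 (common-ion effect: PO4^3- is already 0.035 M).
Ksp ≈ (3s)^3 × (0.035)^2
s = 9.8 × 10^-11 M
Check: 2s = 2.0 × 10^-10 ≪ 0.035, so the approximation is valid.

s = 9.8e-11 M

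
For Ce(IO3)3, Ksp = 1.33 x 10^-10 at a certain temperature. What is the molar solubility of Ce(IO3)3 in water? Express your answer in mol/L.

Ce(IO3)3(s) ⇌ Ce^3+(aq) + 3 IO3^-(aq)
Ksp = [Ce^3+][IO3^-]^3
With molar solubility s: [Ce^3+] = s, [IO3^-] = 3s.
Ksp = s(3s)^3 = 27s^4
s^4 = 1.33 x 10^-10 / 27, so s = 1.49 × 10^-3 M

s ≈ 1.49 × 10^-3 M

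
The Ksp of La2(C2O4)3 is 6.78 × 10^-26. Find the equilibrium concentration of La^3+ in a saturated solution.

La2(C2O4)3(s) ⇌ 2 La^3+(aq) + 3 C2O4^2-(aq)
Ksp = [La^3+]^2[C2O4^2-]^3
Let s = molar solubility. Then [La^3+] = 2s and [C2O4^2-] = 3s.
So Ksp = (2s)^2 × (3s)^3 = 108s^5
Solving, s = (6.78 × 10^-26/108)^(1/5) = 3.627 × 10^-6 M
[La^3+] = 2s = 7.25 x 10^-6 M

7.25 × 10^-6 M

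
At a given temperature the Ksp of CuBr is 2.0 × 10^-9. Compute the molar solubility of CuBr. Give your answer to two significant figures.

CuBr(s) ⇌ Cu^+ + Br^-
Ksp = [Cu^+][Br^-]
Let s = molar solubility. Then [Cu^+] = s and [Br^-] = s.
Ksp = (s)(s) = s^2
s = √(2.0 × 10^-9) = 4.5 × 10^-5 M

s = 4.5e-5 M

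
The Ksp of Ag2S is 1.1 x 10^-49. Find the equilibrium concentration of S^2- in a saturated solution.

[S^2-] = 3.0e-17 M

Ag2S(s) <=> 2 Ag^+(aq) + S^2-(aq)
Ksp = [Ag^+]^2[S^2-]
If s mol/L of Ag2S dissolves, [Ag^+] = 2s and [S^2-] = s.
Substituting: Ksp = (2s)^2s = 4s^3
Solving, s = (1.1 x 10^-49/4)^(1/3) = 3.02 × 10^-17 M
[S^2-] = s = 3.0 x 10^-17 M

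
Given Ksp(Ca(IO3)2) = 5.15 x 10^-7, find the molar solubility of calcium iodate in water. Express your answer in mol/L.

s ≈ 5.05 × 10^-3 M

Ca(IO3)2(s) ⇌ Ca^2+(aq) + 2 IO3^-(aq)
Ksp = [Ca^2+][IO3^-]^2
Let s = molar solubility. Then [Ca^2+] = s and [IO3^-] = 2s.
So Ksp = s × (2s)^2 = 4s^3
s = (5.15 x 10^-7 / 4)^(1/3) = 5.05 × 10^-3 M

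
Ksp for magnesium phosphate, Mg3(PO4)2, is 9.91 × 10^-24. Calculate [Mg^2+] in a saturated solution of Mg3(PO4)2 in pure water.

2.95 × 10^-5 M

Mg3(PO4)2(s) ⇌ 3 Mg^2+(aq) + 2 PO4^3-(aq)
Ksp = [Mg^2+]^3[PO4^3-]^2
With molar solubility s: [Mg^2+] = 3s, [PO4^3-] = 2s.
Ksp = (3s)^3(2s)^2 = 108s^5
Solving, s = (9.91 × 10^-24/108)^(1/5) = 9.829 x 10^-6 M
[Mg^2+] = 3s = 2.95 x 10^-5 M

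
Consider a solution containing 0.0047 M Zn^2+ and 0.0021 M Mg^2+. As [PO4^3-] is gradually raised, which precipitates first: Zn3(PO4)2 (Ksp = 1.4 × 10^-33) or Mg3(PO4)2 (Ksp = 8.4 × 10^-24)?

Zn3(PO4)2

Each salt begins to precipitate when Q = Ksp, i.e. when [PO4^3-] reaches its threshold.
For Zn3(PO4)2: 1.4 × 10^-33 = (0.0047)^3 × [PO4^3-]^2  ⇒  [PO4^3-] = 1.2 x 10^-13 M.
For Mg3(PO4)2: 8.4 × 10^-24 = (0.0021)^3 × [PO4^3-]^2  ⇒  [PO4^3-] = 3.0 x 10^-8 M.
The salt with the lower threshold [PO4^3-] precipitates first: Zn3(PO4)2.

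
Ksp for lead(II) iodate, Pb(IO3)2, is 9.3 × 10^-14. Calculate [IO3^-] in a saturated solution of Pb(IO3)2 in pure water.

Pb(IO3)2(s) ⇌ Pb^2+ + 2 IO3^-
Ksp = [Pb^2+][IO3^-]^2
With molar solubility s: [Pb^2+] = s, [IO3^-] = 2s.
Substituting: Ksp = s(2s)^2 = 4s^3
s = (9.3 × 10^-14 / 4)^(1/3) = 2.85 x 10^-5 M
[IO3^-] = 2s = 5.7 × 10^-5 M

[IO3^-] ≈ 5.7 x 10^-5 M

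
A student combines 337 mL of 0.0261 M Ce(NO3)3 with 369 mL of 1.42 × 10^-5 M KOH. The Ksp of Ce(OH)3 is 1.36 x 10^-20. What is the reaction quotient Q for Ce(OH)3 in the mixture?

Total volume = 337 + 369 = 706 mL.
[Ce^3+] = 2.61 x 10^-2 × (337/706) = 1.246 x 10^-2 M
[OH^-] = 1.42 x 10^-5 × (369/706) = 7.422 × 10^-6 M
Ce(OH)3(s) ⇌ Ce^3+ + 3 OH^-, so Q = [Ce^3+][OH^-]^3
Q = (1.246 × 10^-2)(7.422 x 10^-6)^3 = 5.09 × 10^-18
Q > Ksp, so Ce(OH)3 will precipitate.

Q ≈ 5.09 × 10^-18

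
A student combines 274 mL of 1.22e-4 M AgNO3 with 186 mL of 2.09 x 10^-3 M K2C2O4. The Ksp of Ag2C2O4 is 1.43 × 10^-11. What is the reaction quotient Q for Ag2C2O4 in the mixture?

Total volume = 274 + 186 = 460 mL.
[Ag^+] = 1.22 × 10^-4 × (274/460) = 7.267 × 10^-5 M
[C2O4^2-] = 2.09 x 10^-3 × (186/460) = 8.451 x 10^-4 M
Ag2C2O4(s) ⇌ 2 Ag^+(aq) + C2O4^2-(aq), so Q = [Ag^+]^2[C2O4^2-]
Q = (7.267 x 10^-5)^2(8.451 x 10^-4) = 4.46 × 10^-12
Q < Ksp, so no precipitate of Ag2C2O4 forms.

4.46e-12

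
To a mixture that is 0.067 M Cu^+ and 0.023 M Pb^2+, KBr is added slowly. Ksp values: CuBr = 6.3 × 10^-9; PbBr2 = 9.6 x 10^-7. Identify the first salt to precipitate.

Precipitation of each salt starts when its ion product equals its Ksp.
For CuBr: 6.3 × 10^-9 = 0.067 × [Br^-]  ⇒  [Br^-] = 9.4 × 10^-8 M.
For PbBr2: 9.6 x 10^-7 = 0.023 × [Br^-]^2  ⇒  [Br^-] = 6.5 x 10^-3 M.
The salt with the lower threshold [Br^-] precipitates first: CuBr.

CuBr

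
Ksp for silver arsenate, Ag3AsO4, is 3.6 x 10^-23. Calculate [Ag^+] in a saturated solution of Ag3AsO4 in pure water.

3.2 x 10^-6 M

Ag3AsO4(s) ⇌ 3 Ag^+ + AsO4^3-
Ksp = [Ag^+]^3[AsO4^3-]
With molar solubility s: [Ag^+] = 3s, [AsO4^3-] = s.
So Ksp = (3s)^3 × s = 27s^4
s^4 = 3.6 x 10^-23 / 27, so s = 1.07 × 10^-6 M
[Ag^+] = 3s = 3.2 × 10^-6 M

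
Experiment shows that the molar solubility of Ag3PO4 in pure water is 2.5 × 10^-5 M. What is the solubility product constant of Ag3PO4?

Ksp = 1.1 × 10^-17

Ag3PO4(s) ⇌ 3 Ag^+ + PO4^3-
For each mole of Ag3PO4 that dissolves: [Ag^+] = 3s, [PO4^3-] = s.
Ksp = [Ag^+]^3[PO4^3-]
So Ksp = (3s)^3 × s = 27s^4
With s = 2.5 x 10^-5: Ksp = 1.1 x 10^-17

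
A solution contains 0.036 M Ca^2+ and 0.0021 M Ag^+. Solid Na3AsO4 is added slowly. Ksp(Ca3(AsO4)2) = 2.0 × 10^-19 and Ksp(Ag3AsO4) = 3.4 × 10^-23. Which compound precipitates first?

Ag3AsO4

Each salt begins to precipitate when Q = Ksp, i.e. when [AsO4^3-] reaches its threshold.
For Ca3(AsO4)2: 2.0 × 10^-19 = (0.036)^3 × [AsO4^3-]^2  ⇒  [AsO4^3-] = 6.5 × 10^-8 M.
For Ag3AsO4: 3.4 × 10^-23 = (0.0021)^3 × [AsO4^3-]  ⇒  [AsO4^3-] = 3.7 × 10^-15 M.
The salt with the lower threshold [AsO4^3-] precipitates first: Ag3AsO4.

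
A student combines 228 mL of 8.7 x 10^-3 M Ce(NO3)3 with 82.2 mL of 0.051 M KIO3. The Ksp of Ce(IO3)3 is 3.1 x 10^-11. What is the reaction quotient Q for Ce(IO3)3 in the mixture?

Q ≈ 1.6 x 10^-8

Total volume = 228 + 82.2 = 310.2 mL.
[Ce^3+] = 8.7 x 10^-3 × (228/310.2) = 6.39 × 10^-3 M
[IO3^-] = 5.1 × 10^-2 × (82.2/310.2) = 1.35 × 10^-2 M
Ce(IO3)3(s) ⇌ Ce^3+(aq) + 3 IO3^-(aq), so Q = [Ce^3+][IO3^-]^3
Q = (6.39 × 10^-3)(1.35 × 10^-2)^3 = 1.6 x 10^-8
Q > Ksp, so Ce(IO3)3 will precipitate.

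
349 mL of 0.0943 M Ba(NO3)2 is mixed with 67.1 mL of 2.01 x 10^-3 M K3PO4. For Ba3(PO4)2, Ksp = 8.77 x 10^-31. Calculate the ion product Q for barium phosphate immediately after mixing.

5.20 × 10^-11

Total volume = 349 + 67.1 = 416.1 mL.
[Ba^2+] = 9.43 x 10^-2 × (349/416.1) = 7.909 × 10^-2 M
[PO4^3-] = 2.01 × 10^-3 × (67.1/416.1) = 3.241 x 10^-4 M
Ba3(PO4)2(s) <=> 3 Ba^2+(aq) + 2 PO4^3-(aq), so Q = [Ba^2+]^3[PO4^3-]^2
Q = (7.909 x 10^-2)^3(3.241 x 10^-4)^2 = 5.20 × 10^-11
Q > Ksp, so Ba3(PO4)2 will precipitate.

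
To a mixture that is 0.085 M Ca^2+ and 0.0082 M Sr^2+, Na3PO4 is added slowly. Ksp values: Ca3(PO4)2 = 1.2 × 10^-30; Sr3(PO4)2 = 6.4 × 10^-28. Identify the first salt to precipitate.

Precipitation of each salt starts when its ion product equals its Ksp.
For Ca3(PO4)2: 1.2 × 10^-30 = (0.085)^3 × [PO4^3-]^2  ⇒  [PO4^3-] = 4.4 x 10^-14 M.
For Sr3(PO4)2: 6.4 × 10^-28 = (0.0082)^3 × [PO4^3-]^2  ⇒  [PO4^3-] = 3.4 × 10^-11 M.
The salt with the lower threshold [PO4^3-] precipitates first: Ca3(PO4)2.

Ca3(PO4)2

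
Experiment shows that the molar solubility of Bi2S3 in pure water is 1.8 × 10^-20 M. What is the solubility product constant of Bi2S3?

Bi2S3(s) ⇌ 2 Bi^3+ + 3 S^2-
If s mol/L of Bi2S3 dissolves, [Bi^3+] = 2s and [S^2-] = 3s.
Ksp = [Bi^3+]^2[S^2-]^3
Ksp = (2s)^2(3s)^3 = 108s^5
With s = 1.8 x 10^-20: Ksp = 2.0 × 10^-97

Ksp ≈ 2.0 × 10^-97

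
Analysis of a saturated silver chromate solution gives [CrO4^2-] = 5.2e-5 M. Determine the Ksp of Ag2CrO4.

Ksp = 5.6 × 10^-13

Ag2CrO4(s) <=> 2 Ag^+ + CrO4^2-
Stoichiometry gives [Ag^+] = (2/1)[CrO4^2-] = 1.04 × 10^-4 M.
Ksp = [Ag^+]^2[CrO4^2-]
Ksp = (1.04 × 10^-4)^2 × 5.2 × 10^-5 = 5.6 x 10^-13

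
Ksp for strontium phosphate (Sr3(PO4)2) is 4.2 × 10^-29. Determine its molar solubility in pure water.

s ≈ 8.3 × 10^-7 M

Sr3(PO4)2(s) <=> 3 Sr^2+(aq) + 2 PO4^3-(aq)
Ksp = [Sr^2+]^3[PO4^3-]^2
Let s = molar solubility. Then [Sr^2+] = 3s and [PO4^3-] = 2s.
Substituting: Ksp = (3s)^3(2s)^2 = 108s^5
s = (4.2 × 10^-29 / 108)^(1/5) = 8.3 × 10^-7 M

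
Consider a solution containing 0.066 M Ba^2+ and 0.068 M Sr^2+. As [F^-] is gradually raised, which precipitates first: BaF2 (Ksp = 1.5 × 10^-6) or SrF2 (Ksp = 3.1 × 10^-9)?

SrF2

Each salt begins to precipitate when Q = Ksp, i.e. when [F^-] reaches its threshold.
For BaF2: 1.5 × 10^-6 = 0.066 × [F^-]^2  ⇒  [F^-] = 4.8 × 10^-3 M.
For SrF2: 3.1 × 10^-9 = 0.068 × [F^-]^2  ⇒  [F^-] = 2.1 × 10^-4 M.
The salt with the lower threshold [F^-] precipitates first: SrF2.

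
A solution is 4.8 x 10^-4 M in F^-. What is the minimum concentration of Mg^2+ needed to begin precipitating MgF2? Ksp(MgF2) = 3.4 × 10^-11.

MgF2(s) ⇌ Mg^2+(aq) + 2 F^-(aq)
Ksp = [Mg^2+][F^-]^2
Precipitation begins when Q = Ksp. With [F^-] = 4.8 x 10^-4 M:
3.4 × 10^-11 = (4.8 x 10^-4)^2 × [Mg^2+]
[Mg^2+] = (3.4 × 10^-11 / 2.30 x 10^-7) = 1.5 × 10^-4 M

[Mg^2+] ≈ 1.5 x 10^-4 M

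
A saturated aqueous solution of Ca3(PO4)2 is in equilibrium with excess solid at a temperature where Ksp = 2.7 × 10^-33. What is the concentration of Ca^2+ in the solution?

[Ca^2+] ≈ 3.6e-7 M

Ca3(PO4)2(s) ⇌ 3 Ca^2+ + 2 PO4^3-
Ksp = [Ca^2+]^3[PO4^3-]^2
With molar solubility s: [Ca^2+] = 3s, [PO4^3-] = 2s.
Substituting: Ksp = (3s)^3(2s)^2 = 108s^5
s = (2.7 × 10^-33 / 108)^(1/5) = 1.20 × 10^-7 M
[Ca^2+] = 3s = 3.6 x 10^-7 M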